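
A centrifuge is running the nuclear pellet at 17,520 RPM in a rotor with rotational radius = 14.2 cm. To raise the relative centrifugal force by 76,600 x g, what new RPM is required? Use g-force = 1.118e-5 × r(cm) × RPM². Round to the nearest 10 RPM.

N₂ ≈ 28100 RPM

Current RCF = 1.118 × 10⁻⁵ × 14.2 × (17520)² = 1.118 × 10⁻⁵ × 14.2 × 306,950,400 ≈ 48,730.2 × g
Target RCF = 48,730.2 + 76,600 = 125,330.2 × g
N² = 125,330.2 / (15.8756 × 10⁻⁵) = 789,451,737
N ≈ √789,451,737 ≈ 28,097.2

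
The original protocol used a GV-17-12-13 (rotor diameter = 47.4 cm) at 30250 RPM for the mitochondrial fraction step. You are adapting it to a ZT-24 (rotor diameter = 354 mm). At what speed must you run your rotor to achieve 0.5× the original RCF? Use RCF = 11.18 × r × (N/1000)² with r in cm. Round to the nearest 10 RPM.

24750 RPM

Original rotor: r = 47.4 / 2 = 23.7 cm
RCF_original = 11.18 × 23.7 × (30.25)² = 11.18 × 23.7 × 915.0625 ≈ 242,460.5 × g
Target RCF = 0.5 × 242,460.5 ≈ 121,230.2 × g
Your rotor: r = 354 mm / 2 = 177 mm = 17.7 cm
121,230.2 = 11.18 × 17.7 × (N/1000)²
(N/1000)² = 121,230.2 / 197.886 = 612.6265
N = 1000 × √612.6265 ≈ 24,751.3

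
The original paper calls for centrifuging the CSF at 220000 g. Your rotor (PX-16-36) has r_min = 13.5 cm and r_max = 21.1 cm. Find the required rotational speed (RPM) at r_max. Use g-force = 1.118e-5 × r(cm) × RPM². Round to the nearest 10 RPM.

N ≈ 30540 RPM

Use r_max = 21.1 cm.
RCF = 1.118 × 10⁻⁵ × r × N²
220,000 = 1.118 × 10⁻⁵ × 21.1 × N²
N² = 220,000 / (23.5898 × 10⁻⁵) = 932,606,466
N ≈ √932,606,466 ≈ 30,538.6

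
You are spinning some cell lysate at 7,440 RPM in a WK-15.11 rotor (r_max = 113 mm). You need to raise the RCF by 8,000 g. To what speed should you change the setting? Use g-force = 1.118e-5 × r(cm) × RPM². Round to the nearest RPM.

N₂ ≈ 10894 RPM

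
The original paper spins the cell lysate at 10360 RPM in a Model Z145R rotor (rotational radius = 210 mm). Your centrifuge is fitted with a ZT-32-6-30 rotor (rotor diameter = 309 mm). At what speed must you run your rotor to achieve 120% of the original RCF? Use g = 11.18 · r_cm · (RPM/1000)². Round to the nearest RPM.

Original rotor: r = 210 mm = 21.0 cm
RCF = 11.18 × r × (N/1000)²
RCF_original = 11.18 × 21 × (10.36)² = 11.18 × 21 × 107.3296 ≈ 25,198.8 × g
Target RCF = 1.2 × 25,198.8 ≈ 30,238.6 × g
Your rotor: r = 309 mm / 2 = 154.5 mm = 15.45 cm
30,238.6 = 11.18 × 15.45 × (N/1000)²
(N/1000)² = 30,238.6 / 172.731 = 175.0618
N = 1000 × √175.0618 ≈ 13,231.1

≈ 13231 RPM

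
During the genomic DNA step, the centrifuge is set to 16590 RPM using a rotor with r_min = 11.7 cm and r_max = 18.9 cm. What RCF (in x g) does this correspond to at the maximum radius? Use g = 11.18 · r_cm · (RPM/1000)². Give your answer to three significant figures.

Use r_max = 18.9 cm.
RCF = 11.18 × 18.9 × (16.59)² = 11.18 × 18.9 × 275.2281 ≈ 58,156.2 × g

RCF ≈ 58200 x g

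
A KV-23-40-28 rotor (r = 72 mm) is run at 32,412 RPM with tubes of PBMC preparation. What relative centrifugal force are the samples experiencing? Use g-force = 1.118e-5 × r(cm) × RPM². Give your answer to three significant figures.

84600 ×g

r = 72 mm = 7.2 cm
RCF = 1.118 × 10⁻⁵ × r × N²
RCF = 1.118 × 10⁻⁵ × 7.2 × (32412)² = 1.118 × 10⁻⁵ × 7.2 × 1,050,537,744 ≈ 84,564.1 × g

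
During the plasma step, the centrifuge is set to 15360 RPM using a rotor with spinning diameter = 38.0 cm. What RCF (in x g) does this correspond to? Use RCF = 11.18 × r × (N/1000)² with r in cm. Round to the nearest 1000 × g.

≈ 50000 x g

r = 38.0 / 2 = 19 cm
RCF = 11.18 × 19 × (15.36)² = 11.18 × 19 × 235.9296 ≈ 50,116.2 × g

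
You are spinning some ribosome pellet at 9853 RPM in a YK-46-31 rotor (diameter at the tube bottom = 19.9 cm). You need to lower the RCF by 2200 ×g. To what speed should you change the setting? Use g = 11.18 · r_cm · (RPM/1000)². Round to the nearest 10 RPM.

N₂ ≈ 8790 RPM

r = 19.9 / 2 = 9.95 cm
Current RCF = 11.18 × 9.95 × (9.853)² = 11.18 × 9.95 × 97.081609 ≈ 10,799.5 × g
Target RCF = 10,799.5 − 2,200 = 8,599.5 × g
(N/1000)² = 8,599.5 / 111.241 = 77.30513
N = 1000 × √77.30513 ≈ 8,792.3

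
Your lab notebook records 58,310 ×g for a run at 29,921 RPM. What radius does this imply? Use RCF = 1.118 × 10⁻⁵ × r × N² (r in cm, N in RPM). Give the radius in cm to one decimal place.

≈ 5.8 cm

58310 = 1.118 × 10⁻⁵ × r × (29921)²
r = 58310 / (1.118 × 10⁻⁵ × 895,266,241) = 58310 / 10009.08 ≈ 5.826 cm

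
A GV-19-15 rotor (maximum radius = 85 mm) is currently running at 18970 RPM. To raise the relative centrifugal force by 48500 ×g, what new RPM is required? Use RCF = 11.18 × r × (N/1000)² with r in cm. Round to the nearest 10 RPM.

r = 85 mm = 8.5 cm
Current RCF = 11.18 × 8.5 × (18.97)² = 11.18 × 8.5 × 359.8609 ≈ 34,197.6 × g
Target RCF = 34,197.6 + 48,500 = 82,697.6 × g
(N/1000)² = 82,697.6 / 95.03 = 870.2262
N = 1000 × √870.2262 ≈ 29,499.6

29500 RPM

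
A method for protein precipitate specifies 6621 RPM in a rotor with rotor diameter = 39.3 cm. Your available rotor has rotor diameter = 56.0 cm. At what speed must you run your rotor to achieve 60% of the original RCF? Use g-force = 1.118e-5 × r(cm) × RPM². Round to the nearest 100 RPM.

4300 RPM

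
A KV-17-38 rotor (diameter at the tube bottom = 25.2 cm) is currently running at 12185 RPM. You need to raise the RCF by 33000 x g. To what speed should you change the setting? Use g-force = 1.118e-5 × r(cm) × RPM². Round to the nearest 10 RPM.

r = 25.2 / 2 = 12.6 cm
Current RCF = 1.118 × 10⁻⁵ × 12.6 × (12185)² = 1.118 × 10⁻⁵ × 12.6 × 148,474,225 ≈ 20,915.3 × g
Target RCF = 20,915.3 + 33,000 = 53,915.3 × g
N² = 53,915.3 / (14.0868 × 10⁻⁵) = 382,736,321
N ≈ √382,736,321 ≈ 19,563.6

N₂ ≈ 19560 RPM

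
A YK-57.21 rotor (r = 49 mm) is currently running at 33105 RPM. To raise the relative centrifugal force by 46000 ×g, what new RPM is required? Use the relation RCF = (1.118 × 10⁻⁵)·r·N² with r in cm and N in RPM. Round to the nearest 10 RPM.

44000 RPM

r = 49 mm = 4.9 cm
Current RCF = 1.118 × 10⁻⁵ × 4.9 × (33105)² = 1.118 × 10⁻⁵ × 4.9 × 1,095,941,025 ≈ 60,037.8 × g
Target RCF = 60,037.8 + 46,000 = 106,037.8 × g
N² = 106,037.8 / (5.4782 × 10⁻⁵) = 1,935,632,142
N ≈ √1,935,632,142 ≈ 43,995.8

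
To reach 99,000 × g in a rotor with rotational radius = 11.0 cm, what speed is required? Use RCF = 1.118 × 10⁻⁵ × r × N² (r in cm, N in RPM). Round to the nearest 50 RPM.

99,000 = 1.118 × 10⁻⁵ × 11 × N²
N² = 99,000 / (12.298 × 10⁻⁵) = 805,008,945
N ≈ √805,008,945 ≈ 28,372.7

≈ 28350 RPM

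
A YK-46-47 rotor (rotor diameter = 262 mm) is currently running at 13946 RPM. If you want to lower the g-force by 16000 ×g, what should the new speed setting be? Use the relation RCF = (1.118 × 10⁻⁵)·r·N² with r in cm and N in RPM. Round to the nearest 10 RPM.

r = 262 mm / 2 = 131 mm = 13.1 cm
Current RCF = 1.118 × 10⁻⁵ × 13.1 × (13946)² = 1.118 × 10⁻⁵ × 13.1 × 194,490,916 ≈ 28,484.8 × g
Target RCF = 28,484.8 − 16,000 = 12,484.8 × g
N² = 12,484.8 / (14.6458 × 10⁻⁵) = 85,244,917
N ≈ √85,244,917 ≈ 9,232.8

N₂ ≈ 9230 RPM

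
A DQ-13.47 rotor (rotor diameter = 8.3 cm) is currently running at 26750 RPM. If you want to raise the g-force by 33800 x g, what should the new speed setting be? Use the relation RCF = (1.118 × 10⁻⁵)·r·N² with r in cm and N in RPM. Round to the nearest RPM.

r = 8.3 / 2 = 4.15 cm
Current RCF = 1.118 × 10⁻⁵ × 4.15 × (26750)² = 1.118 × 10⁻⁵ × 4.15 × 715,562,500 ≈ 33,200 × g
Target RCF = 33,200 + 33,800 = 67,000 × g
N² = 67,000 / (4.6397 × 10⁻⁵) = 1,444,058,883
N ≈ √1,444,058,883 ≈ 38,000.8

≈ 38001 RPM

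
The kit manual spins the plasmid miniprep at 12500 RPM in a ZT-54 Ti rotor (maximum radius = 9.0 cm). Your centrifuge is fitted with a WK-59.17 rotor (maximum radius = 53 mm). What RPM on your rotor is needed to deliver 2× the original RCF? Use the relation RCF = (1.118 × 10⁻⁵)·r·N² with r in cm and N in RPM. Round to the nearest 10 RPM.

23040 RPM

RCF = 1.118 × 10⁻⁵ × r × N²
RCF_original = 1.118 × 10⁻⁵ × 9 × (12500)² = 1.118 × 10⁻⁵ × 9 × 156,250,000 ≈ 15,721.9 × g
Target RCF = 2 × 15,721.9 ≈ 31,443.8 × g
Your rotor: r = 53 mm = 5.3 cm
31,443.8 = 1.118 × 10⁻⁵ × 5.3 × N²
N² = 31,443.8 / (5.9254 × 10⁻⁵) = 530,661,221
N ≈ √530,661,221 ≈ 23,036.1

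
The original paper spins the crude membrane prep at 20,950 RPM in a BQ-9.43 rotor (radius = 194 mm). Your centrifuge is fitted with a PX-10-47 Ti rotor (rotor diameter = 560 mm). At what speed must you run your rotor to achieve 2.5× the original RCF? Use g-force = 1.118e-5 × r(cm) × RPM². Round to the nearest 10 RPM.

Original rotor: r = 194 mm = 19.4 cm
RCF = 1.118 × 10⁻⁵ × r × N²
RCF_original = 1.118 × 10⁻⁵ × 19.4 × (20950)² = 1.118 × 10⁻⁵ × 19.4 × 438,902,500 ≈ 95,194.4 × g
Target RCF = 2.5 × 95,194.4 ≈ 237,986 × g
Your rotor: r = 560 mm / 2 = 280 mm = 28 cm
237,986 = 1.118 × 10⁻⁵ × 28 × N²
N² = 237,986 / (31.304 × 10⁻⁵) = 760,241,503
N ≈ √760,241,503 ≈ 27,572.5

≈ 27570 RPM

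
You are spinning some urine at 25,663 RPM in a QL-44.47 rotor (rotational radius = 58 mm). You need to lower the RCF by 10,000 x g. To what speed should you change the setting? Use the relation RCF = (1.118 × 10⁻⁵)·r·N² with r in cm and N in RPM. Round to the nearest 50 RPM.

r = 58 mm = 5.8 cm
Current RCF = 1.118 × 10⁻⁵ × 5.8 × (25663)² = 1.118 × 10⁻⁵ × 5.8 × 658,589,569 ≈ 42,705.6 × g
Target RCF = 42,705.6 − 10,000 = 32,705.6 × g
N² = 32,705.6 / (6.4844 × 10⁻⁵) = 504,373,573
N ≈ √504,373,573 ≈ 22,458.3

≈ 22450 RPM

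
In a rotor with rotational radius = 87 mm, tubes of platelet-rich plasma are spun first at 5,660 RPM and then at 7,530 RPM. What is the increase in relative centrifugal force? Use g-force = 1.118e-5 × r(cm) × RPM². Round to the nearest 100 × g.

r = 87 mm = 8.7 cm
RCF₁ = 1.118 × 10⁻⁵ × 8.7 × (5660)² = 1.118 × 10⁻⁵ × 8.7 × 32,035,600 ≈ 3,116 × g
RCF₂ = 1.118 × 10⁻⁵ × 8.7 × (7530)² = 1.118 × 10⁻⁵ × 8.7 × 56,700,900 ≈ 5,515.1 × g
Increase = 5,515.1 − 3,116 = 2,399.1

≈ 2400 g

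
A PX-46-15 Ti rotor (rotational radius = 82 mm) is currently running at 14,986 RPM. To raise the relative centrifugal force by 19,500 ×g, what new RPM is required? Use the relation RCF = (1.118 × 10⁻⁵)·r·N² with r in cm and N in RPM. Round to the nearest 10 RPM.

N₂ ≈ 20910 RPM

r = 82 mm = 8.2 cm
Current RCF = 1.118 × 10⁻⁵ × 8.2 × (14986)² = 1.118 × 10⁻⁵ × 8.2 × 224,580,196 ≈ 20,588.6 × g
Target RCF = 20,588.6 + 19,500 = 40,088.6 × g
N² = 40,088.6 / (9.1676 × 10⁻⁵) = 437,285,658
N ≈ √437,285,658 ≈ 20,911.4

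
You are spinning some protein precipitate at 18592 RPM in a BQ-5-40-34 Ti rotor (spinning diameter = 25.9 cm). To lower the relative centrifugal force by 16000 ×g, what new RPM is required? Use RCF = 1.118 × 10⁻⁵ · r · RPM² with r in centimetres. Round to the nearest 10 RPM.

r = 25.9 / 2 = 12.95 cm
Current RCF = 1.118 × 10⁻⁵ × 12.95 × (18592)² = 1.118 × 10⁻⁵ × 12.95 × 345,662,464 ≈ 50,045.4 × g
Target RCF = 50,045.4 − 16,000 = 34,045.4 × g
N² = 34,045.4 / (14.4781 × 10⁻⁵) = 235,151,021
N ≈ √235,151,021 ≈ 15,334.6

15330 RPM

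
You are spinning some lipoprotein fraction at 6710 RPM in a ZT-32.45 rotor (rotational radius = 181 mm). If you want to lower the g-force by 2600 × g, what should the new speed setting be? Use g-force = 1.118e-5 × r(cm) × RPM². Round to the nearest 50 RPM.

5650 RPM

r = 181 mm = 18.1 cm
Current RCF = 1.118 × 10⁻⁵ × 18.1 × (6710)² = 1.118 × 10⁻⁵ × 18.1 × 45,024,100 ≈ 9,111 × g
Target RCF = 9,111 − 2,600 = 6,511 × g
N² = 6,511 / (20.2358 × 10⁻⁵) = 32,175,649
N ≈ √32,175,649 ≈ 5,672.4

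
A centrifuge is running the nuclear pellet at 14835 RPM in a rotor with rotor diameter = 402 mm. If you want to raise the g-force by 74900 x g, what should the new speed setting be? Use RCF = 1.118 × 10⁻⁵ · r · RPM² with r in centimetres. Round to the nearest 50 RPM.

r = 402 mm / 2 = 201 mm = 20.1 cm
Current RCF = 1.118 × 10⁻⁵ × 20.1 × (14835)² = 1.118 × 10⁻⁵ × 20.1 × 220,077,225 ≈ 49,455.3 × g
Target RCF = 49,455.3 + 74,900 = 124,355.3 × g
N² = 124,355.3 / (22.4718 × 10⁻⁵) = 553,383,797
N ≈ √553,383,797 ≈ 23,524.1

≈ 23500 RPM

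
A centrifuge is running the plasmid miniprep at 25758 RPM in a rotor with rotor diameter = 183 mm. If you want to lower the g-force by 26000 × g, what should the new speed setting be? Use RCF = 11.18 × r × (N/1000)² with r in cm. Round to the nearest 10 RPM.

20230 RPM

r = 183 mm / 2 = 91.5 mm = 9.15 cm
Current RCF = 11.18 × 9.15 × (25.758)² = 11.18 × 9.15 × 663.474564 ≈ 67,871.5 × g
Target RCF = 67,871.5 − 26,000 = 41,871.5 × g
(N/1000)² = 41,871.5 / 102.297 = 409.3131
N = 1000 × √409.3131 ≈ 20,231.5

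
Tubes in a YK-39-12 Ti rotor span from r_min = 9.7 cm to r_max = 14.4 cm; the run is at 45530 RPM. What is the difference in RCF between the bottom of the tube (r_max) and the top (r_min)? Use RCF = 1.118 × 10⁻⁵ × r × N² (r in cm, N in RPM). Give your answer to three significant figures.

ΔRCF ≈ 109000 × g

RCF_max = 1.118 × 10⁻⁵ × 14.4 × (45530)² = 1.118 × 10⁻⁵ × 14.4 × 2,072,980,900 ≈ 333,733.3 × g
RCF_min = 1.118 × 10⁻⁵ × 9.7 × (45530)² = 1.118 × 10⁻⁵ × 9.7 × 2,072,980,900 ≈ 224,806.5 × g
ΔRCF = 333,733.3 − 224,806.5 = 108,926.8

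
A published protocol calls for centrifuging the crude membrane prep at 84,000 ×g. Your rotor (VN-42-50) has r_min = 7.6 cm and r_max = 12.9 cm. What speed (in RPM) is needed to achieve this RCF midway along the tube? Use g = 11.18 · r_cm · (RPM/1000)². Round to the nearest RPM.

≈ 27074 RPM

r_avg = (7.6 + 12.9) / 2 = 10.25 cm
RCF = 11.18 × r × (N/1000)²
84,000 = 11.18 × 10.25 × (N/1000)²
(N/1000)² = 84,000 / 114.595 = 733.0163
N = 1000 × √733.0163 ≈ 27,074.3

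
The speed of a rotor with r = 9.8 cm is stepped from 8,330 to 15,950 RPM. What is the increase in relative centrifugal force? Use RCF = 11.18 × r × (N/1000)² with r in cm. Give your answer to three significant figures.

RCF₁ = 11.18 × 9.8 × (8.33)² = 11.18 × 9.8 × 69.3889 ≈ 7,602.5 × g
RCF₂ = 11.18 × 9.8 × (15.95)² = 11.18 × 9.8 × 254.4025 ≈ 27,873.4 × g
Increase = 27,873.4 − 7,602.5 = 20,270.9

≈ 20300 x g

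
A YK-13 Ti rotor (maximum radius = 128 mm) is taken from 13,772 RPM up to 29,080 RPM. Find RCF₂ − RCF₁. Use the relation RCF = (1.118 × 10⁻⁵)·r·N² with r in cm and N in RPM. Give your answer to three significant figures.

≈ 93900 ×g

r = 128 mm = 12.8 cm
RCF₁ = 1.118 × 10⁻⁵ × 12.8 × (13772)² = 1.118 × 10⁻⁵ × 12.8 × 189,667,984 ≈ 27,142.2 × g
RCF₂ = 1.118 × 10⁻⁵ × 12.8 × (29080)² = 1.118 × 10⁻⁵ × 12.8 × 845,646,400 ≈ 121,015.4 × g
Increase = 121,015.4 − 27,142.2 = 93,873.2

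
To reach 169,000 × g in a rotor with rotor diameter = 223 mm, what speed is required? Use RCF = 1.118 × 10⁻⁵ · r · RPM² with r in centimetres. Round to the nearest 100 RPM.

36800 RPM

r = 223 mm / 2 = 111.5 mm = 11.15 cm
169,000 = 1.118 × 10⁻⁵ × 11.15 × N²
N² = 169,000 / (12.4657 × 10⁻⁵) = 1,355,720,096
N ≈ √1,355,720,096 ≈ 36,820.1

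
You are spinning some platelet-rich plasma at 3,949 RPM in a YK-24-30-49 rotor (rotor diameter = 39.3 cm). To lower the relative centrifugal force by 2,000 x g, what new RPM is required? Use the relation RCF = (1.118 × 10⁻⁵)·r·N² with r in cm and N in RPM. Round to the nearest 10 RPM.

2550 RPM

r = 39.3 / 2 = 19.65 cm
Current RCF = 1.118 × 10⁻⁵ × 19.65 × (3949)² = 1.118 × 10⁻⁵ × 19.65 × 15,594,601 ≈ 3,425.9 × g
Target RCF = 3,425.9 − 2,000 = 1,425.9 × g
N² = 1,425.9 / (21.9687 × 10⁻⁵) = 6,490,598
N ≈ √6,490,598 ≈ 2,547.7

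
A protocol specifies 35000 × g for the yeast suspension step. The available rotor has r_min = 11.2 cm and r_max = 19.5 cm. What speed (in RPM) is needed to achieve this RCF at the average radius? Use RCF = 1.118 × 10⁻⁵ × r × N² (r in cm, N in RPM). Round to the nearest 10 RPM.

r_avg = (11.2 + 19.5) / 2 = 15.35 cm
35,000 = 1.118 × 10⁻⁵ × 15.35 × N²
N² = 35,000 / (17.1613 × 10⁻⁵) = 203,947,253
N ≈ √203,947,253 ≈ 14,281.0

14280 RPM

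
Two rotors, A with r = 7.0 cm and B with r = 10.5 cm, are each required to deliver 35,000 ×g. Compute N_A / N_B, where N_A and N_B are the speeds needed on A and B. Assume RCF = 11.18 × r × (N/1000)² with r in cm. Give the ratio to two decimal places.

1.22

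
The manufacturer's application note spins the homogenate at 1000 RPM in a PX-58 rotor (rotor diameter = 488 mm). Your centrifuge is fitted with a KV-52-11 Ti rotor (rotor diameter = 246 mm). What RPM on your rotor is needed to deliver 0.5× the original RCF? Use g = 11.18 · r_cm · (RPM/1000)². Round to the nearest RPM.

996 RPM

Original rotor: r = 488 mm / 2 = 244 mm = 24.4 cm
RCF_original = 11.18 × 24.4 × (1)² = 11.18 × 24.4 × 1 ≈ 272.8 × g
Target RCF = 0.5 × 272.8 ≈ 136.4 × g
Your rotor: r = 246 mm / 2 = 123 mm = 12.3 cm
136.4 = 11.18 × 12.3 × (N/1000)²
(N/1000)² = 136.4 / 137.514 = 0.991899
N = 1000 × √0.991899 ≈ 995.9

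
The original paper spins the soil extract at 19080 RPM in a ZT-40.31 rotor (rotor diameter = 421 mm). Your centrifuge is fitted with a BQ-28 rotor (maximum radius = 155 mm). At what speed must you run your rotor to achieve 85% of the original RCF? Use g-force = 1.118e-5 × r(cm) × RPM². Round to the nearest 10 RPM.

≈ 20500 RPM

Original rotor: r = 421 mm / 2 = 210.5 mm = 21.05 cm
RCF = 1.118 × 10⁻⁵ × r × N²
RCF_original = 1.118 × 10⁻⁵ × 21.05 × (19080)² = 1.118 × 10⁻⁵ × 21.05 × 364,046,400 ≈ 85,674.3 × g
Target RCF = 0.85 × 85,674.3 ≈ 72,823.2 × g
Your rotor: r = 155 mm = 15.5 cm
72,823.2 = 1.118 × 10⁻⁵ × 15.5 × N²
N² = 72,823.2 / (17.329 × 10⁻⁵) = 420,238,906
N ≈ √420,238,906 ≈ 20,499.7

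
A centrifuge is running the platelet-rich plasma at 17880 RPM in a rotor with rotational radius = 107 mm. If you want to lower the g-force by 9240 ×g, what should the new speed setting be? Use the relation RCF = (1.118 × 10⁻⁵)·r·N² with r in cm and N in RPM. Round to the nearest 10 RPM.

r = 107 mm = 10.7 cm
Current RCF = 1.118 × 10⁻⁵ × 10.7 × (17880)² = 1.118 × 10⁻⁵ × 10.7 × 319,694,400 ≈ 38,243.8 × g
Target RCF = 38,243.8 − 9,240 = 29,003.8 × g
N² = 29,003.8 / (11.9626 × 10⁻⁵) = 242,453,982
N ≈ √242,453,982 ≈ 15,570.9

15570 RPM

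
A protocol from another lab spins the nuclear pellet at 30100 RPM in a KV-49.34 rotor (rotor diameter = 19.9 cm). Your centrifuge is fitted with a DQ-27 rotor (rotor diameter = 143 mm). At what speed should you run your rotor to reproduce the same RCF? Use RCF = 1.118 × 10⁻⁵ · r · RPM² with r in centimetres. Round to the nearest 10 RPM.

≈ 35510 RPM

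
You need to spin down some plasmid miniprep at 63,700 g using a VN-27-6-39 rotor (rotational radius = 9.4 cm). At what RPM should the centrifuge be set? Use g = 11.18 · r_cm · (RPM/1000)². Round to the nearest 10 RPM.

≈ 24620 RPM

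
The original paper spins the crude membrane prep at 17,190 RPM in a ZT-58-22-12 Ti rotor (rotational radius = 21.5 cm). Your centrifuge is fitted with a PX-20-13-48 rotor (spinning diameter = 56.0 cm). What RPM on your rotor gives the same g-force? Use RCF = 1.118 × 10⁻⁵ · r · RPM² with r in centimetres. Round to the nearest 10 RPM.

RCF = 1.118 × 10⁻⁵ × r × N²
RCF_original = 1.118 × 10⁻⁵ × 21.5 × (17190)² = 1.118 × 10⁻⁵ × 21.5 × 295,496,100 ≈ 71,028.4 × g
Your rotor: r = 56.0 / 2 = 28 cm
71,028.4 = 1.118 × 10⁻⁵ × 28 × N²
N² = 71,028.4 / (31.304 × 10⁻⁵) = 226,898,799
N ≈ √226,898,799 ≈ 15,063.2

≈ 15060 RPM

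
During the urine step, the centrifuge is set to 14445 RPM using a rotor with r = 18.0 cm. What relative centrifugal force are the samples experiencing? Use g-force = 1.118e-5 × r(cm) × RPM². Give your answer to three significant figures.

42000 x g

RCF = 1.118 × 10⁻⁵ × 18 × (14445)² = 1.118 × 10⁻⁵ × 18 × 208,658,025 ≈ 41,990.3 × g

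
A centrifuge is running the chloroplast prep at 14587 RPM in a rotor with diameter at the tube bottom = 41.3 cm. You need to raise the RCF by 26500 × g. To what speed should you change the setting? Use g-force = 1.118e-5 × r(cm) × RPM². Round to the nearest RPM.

≈ 18099 RPM

r = 41.3 / 2 = 20.65 cm
Current RCF = 1.118 × 10⁻⁵ × 20.65 × (14587)² = 1.118 × 10⁻⁵ × 20.65 × 212,780,569 ≈ 49,124 × g
Target RCF = 49,124 + 26,500 = 75,624 × g
N² = 75,624 / (23.0867 × 10⁻⁵) = 327,565,222
N ≈ √327,565,222 ≈ 18,098.8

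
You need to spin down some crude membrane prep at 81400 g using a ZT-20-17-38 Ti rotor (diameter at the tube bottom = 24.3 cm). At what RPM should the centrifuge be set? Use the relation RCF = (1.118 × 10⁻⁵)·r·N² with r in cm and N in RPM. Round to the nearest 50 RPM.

r = 24.3 / 2 = 12.15 cm
81,400 = 1.118 × 10⁻⁵ × 12.15 × N²
N² = 81,400 / (13.5837 × 10⁻⁵) = 599,247,628
N ≈ √599,247,628 ≈ 24,479.5

24500 RPM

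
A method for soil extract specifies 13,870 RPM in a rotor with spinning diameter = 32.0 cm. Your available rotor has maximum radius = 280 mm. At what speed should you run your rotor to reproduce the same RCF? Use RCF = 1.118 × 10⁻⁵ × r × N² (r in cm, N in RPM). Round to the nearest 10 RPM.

10480 RPM

Original rotor: r = 32.0 / 2 = 16 cm
RCF_original = 1.118 × 10⁻⁵ × 16 × (13870)² = 1.118 × 10⁻⁵ × 16 × 192,376,900 ≈ 34,412.4 × g
Your rotor: r = 280 mm = 28.0 cm
34,412.4 = 1.118 × 10⁻⁵ × 28 × N²
N² = 34,412.4 / (31.304 × 10⁻⁵) = 109,929,721
N ≈ √109,929,721 ≈ 10,484.7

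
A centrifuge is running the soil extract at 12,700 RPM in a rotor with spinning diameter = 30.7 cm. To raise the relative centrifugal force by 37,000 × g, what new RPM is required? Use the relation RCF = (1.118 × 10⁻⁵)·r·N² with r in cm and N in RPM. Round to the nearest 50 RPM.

≈ 19400 RPM

r = 30.7 / 2 = 15.35 cm
Current RCF = 1.118 × 10⁻⁵ × 15.35 × (12700)² = 1.118 × 10⁻⁵ × 15.35 × 161,290,000 ≈ 27,679.5 × g
Target RCF = 27,679.5 + 37,000 = 64,679.5 × g
N² = 64,679.5 / (17.1613 × 10⁻⁵) = 376,891,611
N ≈ √376,891,611 ≈ 19,413.7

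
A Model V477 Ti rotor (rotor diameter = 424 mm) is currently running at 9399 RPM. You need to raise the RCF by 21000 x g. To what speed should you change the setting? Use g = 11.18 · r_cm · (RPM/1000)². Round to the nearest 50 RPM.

r = 424 mm / 2 = 212 mm = 21.2 cm
Current RCF = 11.18 × 21.2 × (9.399)² = 11.18 × 21.2 × 88.341201 ≈ 20,938.3 × g
Target RCF = 20,938.3 + 21,000 = 41,938.3 × g
(N/1000)² = 41,938.3 / 237.016 = 176.9429
N = 1000 × √176.9429 ≈ 13,302.0

13300 RPM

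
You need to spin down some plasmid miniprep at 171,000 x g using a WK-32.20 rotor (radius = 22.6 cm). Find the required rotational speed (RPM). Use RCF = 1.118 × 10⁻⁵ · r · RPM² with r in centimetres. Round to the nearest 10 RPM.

RCF = 1.118 × 10⁻⁵ × r × N²
171,000 = 1.118 × 10⁻⁵ × 22.6 × N²
N² = 171,000 / (25.2668 × 10⁻⁵) = 676,777,431
N ≈ √676,777,431 ≈ 26,014.9

26010 RPM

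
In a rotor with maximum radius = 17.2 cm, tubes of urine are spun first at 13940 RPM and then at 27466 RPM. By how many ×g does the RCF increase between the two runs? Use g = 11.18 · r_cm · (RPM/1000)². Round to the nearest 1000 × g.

≈ 108000 ×g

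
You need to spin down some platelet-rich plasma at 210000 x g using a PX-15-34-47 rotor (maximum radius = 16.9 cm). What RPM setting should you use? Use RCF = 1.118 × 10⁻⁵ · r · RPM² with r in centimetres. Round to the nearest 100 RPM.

RCF = 1.118 × 10⁻⁵ × r × N²
210,000 = 1.118 × 10⁻⁵ × 16.9 × N²
N² = 210,000 / (18.8942 × 10⁻⁵) = 1,111,452,192
N ≈ √1,111,452,192 ≈ 33,338.4

33300 RPM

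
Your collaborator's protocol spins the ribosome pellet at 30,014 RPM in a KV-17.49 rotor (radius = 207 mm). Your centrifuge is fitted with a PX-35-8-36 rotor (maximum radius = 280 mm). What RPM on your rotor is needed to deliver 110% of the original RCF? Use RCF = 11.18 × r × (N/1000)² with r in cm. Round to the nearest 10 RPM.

27070 RPM

Original rotor: r = 207 mm = 20.7 cm
RCF_original = 11.18 × 20.7 × (30.014)² = 11.18 × 20.7 × 900.840196 ≈ 208,477.8 × g
Target RCF = 1.1 × 208,477.8 ≈ 229,325.6 × g
Your rotor: r = 280 mm = 28.0 cm
229,325.6 = 11.18 × 28 × (N/1000)²
(N/1000)² = 229,325.6 / 313.04 = 732.576
N = 1000 × √732.576 ≈ 27,066.1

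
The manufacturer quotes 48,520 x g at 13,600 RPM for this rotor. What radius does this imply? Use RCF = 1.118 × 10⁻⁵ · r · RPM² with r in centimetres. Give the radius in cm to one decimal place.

RCF = 1.118 × 10⁻⁵ × r × N²
48520 = 1.118 × 10⁻⁵ × r × (13600)²
r = 48520 / (1.118 × 10⁻⁵ × 184,960,000) = 48520 / 2067.853 ≈ 23.464 cm

≈ 23.5 cm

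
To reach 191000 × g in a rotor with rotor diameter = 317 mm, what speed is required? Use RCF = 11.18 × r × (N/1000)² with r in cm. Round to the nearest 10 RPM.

N ≈ 32830 RPM

r = 317 mm / 2 = 158.5 mm = 15.85 cm
191,000 = 11.18 × 15.85 × (N/1000)²
(N/1000)² = 191,000 / 177.203 = 1077.86
N = 1000 × √1077.86 ≈ 32,830.8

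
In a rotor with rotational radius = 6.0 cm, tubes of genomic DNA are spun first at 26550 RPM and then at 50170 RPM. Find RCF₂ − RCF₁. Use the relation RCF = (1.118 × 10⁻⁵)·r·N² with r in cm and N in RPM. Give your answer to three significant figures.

≈ 122000 x g

RCF₁ = 1.118 × 10⁻⁵ × 6 × (26550)² = 1.118 × 10⁻⁵ × 6 × 704,902,500 ≈ 47,284.9 × g
RCF₂ = 1.118 × 10⁻⁵ × 6 × (50170)² = 1.118 × 10⁻⁵ × 6 × 2,517,028,900 ≈ 168,842.3 × g
Increase = 168,842.3 − 47,284.9 = 121,557.4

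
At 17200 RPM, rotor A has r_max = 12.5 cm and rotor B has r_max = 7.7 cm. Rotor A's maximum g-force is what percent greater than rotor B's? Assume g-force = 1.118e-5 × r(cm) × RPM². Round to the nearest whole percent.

At equal RPM, RCF scales linearly with r: ratio = 12.5 / 7.7 = 1.6234.
So rotor A delivers 62.3% more g-force.

62%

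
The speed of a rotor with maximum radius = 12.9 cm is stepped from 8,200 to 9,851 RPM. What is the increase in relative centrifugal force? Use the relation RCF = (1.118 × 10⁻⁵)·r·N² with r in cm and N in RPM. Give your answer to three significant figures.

4300 x g

RCF₁ = 1.118 × 10⁻⁵ × 12.9 × (8200)² = 1.118 × 10⁻⁵ × 12.9 × 67,240,000 ≈ 9,697.5 × g
RCF₂ = 1.118 × 10⁻⁵ × 12.9 × (9851)² = 1.118 × 10⁻⁵ × 12.9 × 97,042,201 ≈ 13,995.6 × g
Increase = 13,995.6 − 9,697.5 = 4,298.1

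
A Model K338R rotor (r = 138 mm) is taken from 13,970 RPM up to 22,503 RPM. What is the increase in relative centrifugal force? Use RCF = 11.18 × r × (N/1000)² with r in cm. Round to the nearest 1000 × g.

r = 138 mm = 13.8 cm
RCF₁ = 11.18 × 13.8 × (13.97)² = 11.18 × 13.8 × 195.1609 ≈ 30,110.2 × g
RCF₂ = 11.18 × 13.8 × (22.503)² = 11.18 × 13.8 × 506.385009 ≈ 78,127.1 × g
Increase = 78,127.1 − 30,110.2 = 48,016.9

≈ 48000 g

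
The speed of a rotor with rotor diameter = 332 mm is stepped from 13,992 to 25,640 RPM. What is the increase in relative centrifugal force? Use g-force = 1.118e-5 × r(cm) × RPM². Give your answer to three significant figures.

≈ 85700 × g

r = 332 mm / 2 = 166 mm = 16.6 cm
RCF₁ = 1.118 × 10⁻⁵ × 16.6 × (13992)² = 1.118 × 10⁻⁵ × 16.6 × 195,776,064 ≈ 36,333.7 × g
RCF₂ = 1.118 × 10⁻⁵ × 16.6 × (25640)² = 1.118 × 10⁻⁵ × 16.6 × 657,409,600 ≈ 122,007.3 × g
Increase = 122,007.3 − 36,333.7 = 85,673.6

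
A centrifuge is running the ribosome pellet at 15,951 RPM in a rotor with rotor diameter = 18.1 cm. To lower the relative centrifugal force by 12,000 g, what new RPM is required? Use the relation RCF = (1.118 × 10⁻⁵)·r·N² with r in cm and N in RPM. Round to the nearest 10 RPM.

r = 18.1 / 2 = 9.05 cm
Current RCF = 1.118 × 10⁻⁵ × 9.05 × (15951)² = 1.118 × 10⁻⁵ × 9.05 × 254,434,401 ≈ 25,743.4 × g
Target RCF = 25,743.4 − 12,000 = 13,743.4 × g
N² = 13,743.4 / (10.1179 × 10⁻⁵) = 135,832,534
N ≈ √135,832,534 ≈ 11,654.7

≈ 11650 RPM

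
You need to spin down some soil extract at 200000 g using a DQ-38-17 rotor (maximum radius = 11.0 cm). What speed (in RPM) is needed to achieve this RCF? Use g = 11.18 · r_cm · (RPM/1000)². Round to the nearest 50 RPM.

RCF = 11.18 × r × (N/1000)²
200,000 = 11.18 × 11 × (N/1000)²
(N/1000)² = 200,000 / 122.98 = 1626.281
N = 1000 × √1626.281 ≈ 40,327.2

N ≈ 40350 RPM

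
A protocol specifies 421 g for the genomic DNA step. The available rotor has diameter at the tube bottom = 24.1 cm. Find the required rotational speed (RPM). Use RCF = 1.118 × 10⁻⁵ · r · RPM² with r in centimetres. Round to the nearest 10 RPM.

≈ 1770 RPM

r = 24.1 / 2 = 12.05 cm
RCF = 1.118 × 10⁻⁵ × r × N²
421 = 1.118 × 10⁻⁵ × 12.05 × N²
N² = 421 / (13.4719 × 10⁻⁵) = 3,125,023
N ≈ √3,125,023 ≈ 1,767.8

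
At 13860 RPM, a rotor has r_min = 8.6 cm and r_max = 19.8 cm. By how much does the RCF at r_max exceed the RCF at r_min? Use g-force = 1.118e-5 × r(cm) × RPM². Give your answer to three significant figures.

ΔRCF = 1.118 × 10⁻⁵ × (r_max − r_min) × N² = 1.118 × 10⁻⁵ × 11.2 × 192,099,600 ≈ 24,053.9

24100 x g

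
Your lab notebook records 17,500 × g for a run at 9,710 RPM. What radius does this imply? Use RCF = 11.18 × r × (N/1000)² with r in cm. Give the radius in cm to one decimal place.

≈ 16.6 cm

17500 = 11.18 × r × (9.71)²
r = 17500 / (11.18 × 94.2841) = 17500 / 1054.096 ≈ 16.602 cm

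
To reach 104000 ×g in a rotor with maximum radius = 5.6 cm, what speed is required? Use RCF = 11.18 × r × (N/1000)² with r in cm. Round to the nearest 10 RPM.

104,000 = 11.18 × 5.6 × (N/1000)²
(N/1000)² = 104,000 / 62.608 = 1661.13
N = 1000 × √1661.13 ≈ 40,757.0

40760 RPM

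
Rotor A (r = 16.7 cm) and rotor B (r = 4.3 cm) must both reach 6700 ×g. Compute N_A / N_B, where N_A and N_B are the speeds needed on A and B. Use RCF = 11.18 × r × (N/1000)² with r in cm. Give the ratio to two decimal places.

At fixed RCF, N ∝ 1/√r, so N_A/N_B = √(r_B/r_A) = √(4.3/16.7) = √0.257485 = 0.5074.

0.51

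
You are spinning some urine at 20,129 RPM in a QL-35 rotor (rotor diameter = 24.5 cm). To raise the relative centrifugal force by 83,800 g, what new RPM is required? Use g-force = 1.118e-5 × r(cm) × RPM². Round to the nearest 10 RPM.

r = 24.5 / 2 = 12.25 cm
Current RCF = 1.118 × 10⁻⁵ × 12.25 × (20129)² = 1.118 × 10⁻⁵ × 12.25 × 405,176,641 ≈ 55,491 × g
Target RCF = 55,491 + 83,800 = 139,291 × g
N² = 139,291 / (13.6955 × 10⁻⁵) = 1,017,056,697
N ≈ √1,017,056,697 ≈ 31,891.3

31890 RPM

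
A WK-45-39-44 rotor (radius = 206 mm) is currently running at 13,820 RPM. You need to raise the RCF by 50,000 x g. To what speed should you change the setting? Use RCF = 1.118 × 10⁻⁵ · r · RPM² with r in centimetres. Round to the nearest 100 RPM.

N₂ ≈ 20200 RPM

r = 206 mm = 20.6 cm
Current RCF = 1.118 × 10⁻⁵ × 20.6 × (13820)² = 1.118 × 10⁻⁵ × 20.6 × 190,992,400 ≈ 43,987.1 × g
Target RCF = 43,987.1 + 50,000 = 93,987.1 × g
N² = 93,987.1 / (23.0308 × 10⁻⁵) = 408,093,075
N ≈ √408,093,075 ≈ 20,201.3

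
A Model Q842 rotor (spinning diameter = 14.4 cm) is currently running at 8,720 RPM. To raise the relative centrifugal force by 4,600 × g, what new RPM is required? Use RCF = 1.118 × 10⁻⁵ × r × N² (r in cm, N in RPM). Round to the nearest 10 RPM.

r = 14.4 / 2 = 7.2 cm
Current RCF = 1.118 × 10⁻⁵ × 7.2 × (8720)² = 1.118 × 10⁻⁵ × 7.2 × 76,038,400 ≈ 6,120.8 × g
Target RCF = 6,120.8 + 4,600 = 10,720.8 × g
N² = 10,720.8 / (8.0496 × 10⁻⁵) = 133,184,258
N ≈ √133,184,258 ≈ 11,540.5

11540 RPM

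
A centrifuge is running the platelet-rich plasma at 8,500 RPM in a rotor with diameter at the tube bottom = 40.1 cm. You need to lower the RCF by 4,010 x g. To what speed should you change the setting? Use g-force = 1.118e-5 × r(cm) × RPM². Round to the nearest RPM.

r = 40.1 / 2 = 20.05 cm
Current RCF = 1.118 × 10⁻⁵ × 20.05 × (8500)² = 1.118 × 10⁻⁵ × 20.05 × 72,250,000 ≈ 16,195.5 × g
Target RCF = 16,195.5 − 4,010 = 12,185.5 × g
N² = 12,185.5 / (22.4159 × 10⁻⁵) = 54,360,967
N ≈ √54,360,967 ≈ 7,373.0

≈ 7373 RPM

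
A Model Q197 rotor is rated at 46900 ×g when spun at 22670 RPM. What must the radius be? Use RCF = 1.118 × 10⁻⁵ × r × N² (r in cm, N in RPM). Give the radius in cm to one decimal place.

≈ 8.2 cm

46900 = 1.118 × 10⁻⁵ × r × (22670)²
r = 46900 / (1.118 × 10⁻⁵ × 513,928,900) = 46900 / 5745.725 ≈ 8.163 cm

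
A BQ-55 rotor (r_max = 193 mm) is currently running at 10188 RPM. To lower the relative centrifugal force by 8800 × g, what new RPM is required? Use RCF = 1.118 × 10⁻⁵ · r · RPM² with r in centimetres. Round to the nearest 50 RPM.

r = 193 mm = 19.3 cm
Current RCF = 1.118 × 10⁻⁵ × 19.3 × (10188)² = 1.118 × 10⁻⁵ × 19.3 × 103,795,344 ≈ 22,396.3 × g
Target RCF = 22,396.3 − 8,800 = 13,596.3 × g
N² = 13,596.3 / (21.5774 × 10⁻⁵) = 63,011,762
N ≈ √63,011,762 ≈ 7,938.0

7950 RPM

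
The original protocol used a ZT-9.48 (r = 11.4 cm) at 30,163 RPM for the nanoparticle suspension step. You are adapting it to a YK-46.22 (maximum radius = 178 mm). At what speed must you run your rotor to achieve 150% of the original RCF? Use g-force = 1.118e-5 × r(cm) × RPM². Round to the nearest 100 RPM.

RCF = 1.118 × 10⁻⁵ × r × N²
RCF_original = 1.118 × 10⁻⁵ × 11.4 × (30163)² = 1.118 × 10⁻⁵ × 11.4 × 909,806,569 ≈ 115,956.7 × g
Target RCF = 1.5 × 115,956.7 ≈ 173,935 × g
Your rotor: r = 178 mm = 17.8 cm
173,935 = 1.118 × 10⁻⁵ × 17.8 × N²
N² = 173,935 / (19.9004 × 10⁻⁵) = 874,027,658
N ≈ √874,027,658 ≈ 29,564.0

29600 RPM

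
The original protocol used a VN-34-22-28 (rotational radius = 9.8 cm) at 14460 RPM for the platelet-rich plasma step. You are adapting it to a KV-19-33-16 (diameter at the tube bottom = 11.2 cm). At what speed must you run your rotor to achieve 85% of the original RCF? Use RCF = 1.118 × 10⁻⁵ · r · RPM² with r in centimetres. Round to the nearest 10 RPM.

RCF_original = 1.118 × 10⁻⁵ × 9.8 × (14460)² = 1.118 × 10⁻⁵ × 9.8 × 209,091,600 ≈ 22,908.9 × g
Target RCF = 0.85 × 22,908.9 ≈ 19,472.6 × g
Your rotor: r = 11.2 / 2 = 5.6 cm
19,472.6 = 1.118 × 10⁻⁵ × 5.6 × N²
N² = 19,472.6 / (6.2608 × 10⁻⁵) = 311,024,150
N ≈ √311,024,150 ≈ 17,635.9

≈ 17640 RPM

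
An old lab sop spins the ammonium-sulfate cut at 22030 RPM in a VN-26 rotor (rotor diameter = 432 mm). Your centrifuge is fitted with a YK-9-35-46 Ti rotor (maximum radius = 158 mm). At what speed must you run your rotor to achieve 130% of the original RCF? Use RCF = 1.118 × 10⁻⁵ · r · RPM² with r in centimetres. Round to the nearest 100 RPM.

Original rotor: r = 432 mm / 2 = 216 mm = 21.6 cm
RCF_original = 1.118 × 10⁻⁵ × 21.6 × (22030)² = 1.118 × 10⁻⁵ × 21.6 × 485,320,900 ≈ 117,199.2 × g
Target RCF = 1.3 × 117,199.2 ≈ 152,359 × g
Your rotor: r = 158 mm = 15.8 cm
152,359 = 1.118 × 10⁻⁵ × 15.8 × N²
N² = 152,359 / (17.6644 × 10⁻⁵) = 862,520,097
N ≈ √862,520,097 ≈ 29,368.7

29400 RPM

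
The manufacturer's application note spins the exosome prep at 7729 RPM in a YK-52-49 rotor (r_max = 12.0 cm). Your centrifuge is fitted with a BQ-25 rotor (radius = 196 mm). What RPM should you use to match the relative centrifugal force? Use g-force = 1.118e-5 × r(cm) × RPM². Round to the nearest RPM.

≈ 6048 RPM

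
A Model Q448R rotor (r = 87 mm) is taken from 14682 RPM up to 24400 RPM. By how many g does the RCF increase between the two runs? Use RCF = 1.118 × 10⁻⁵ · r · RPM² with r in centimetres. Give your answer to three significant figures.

r = 87 mm = 8.7 cm
RCF₁ = 1.118 × 10⁻⁵ × 8.7 × (14682)² = 1.118 × 10⁻⁵ × 8.7 × 215,561,124 ≈ 20,966.8 × g
RCF₂ = 1.118 × 10⁻⁵ × 8.7 × (24400)² = 1.118 × 10⁻⁵ × 8.7 × 595,360,000 ≈ 57,908.3 × g
Increase = 57,908.3 − 20,966.8 = 36,941.5

36900 g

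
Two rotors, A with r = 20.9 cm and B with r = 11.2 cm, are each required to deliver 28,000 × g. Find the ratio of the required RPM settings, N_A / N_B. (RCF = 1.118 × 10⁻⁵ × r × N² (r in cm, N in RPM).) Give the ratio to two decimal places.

0.73

At fixed RCF, N ∝ 1/√r, so N_A/N_B = √(r_B/r_A) = √(11.2/20.9) = √0.535885 = 0.7320.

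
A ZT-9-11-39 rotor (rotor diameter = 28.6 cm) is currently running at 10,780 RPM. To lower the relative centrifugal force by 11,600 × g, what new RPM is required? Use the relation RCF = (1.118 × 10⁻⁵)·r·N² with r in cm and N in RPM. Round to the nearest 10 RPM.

r = 28.6 / 2 = 14.3 cm
Current RCF = 1.118 × 10⁻⁵ × 14.3 × (10780)² = 1.118 × 10⁻⁵ × 14.3 × 116,208,400 ≈ 18,578.7 × g
Target RCF = 18,578.7 − 11,600 = 6,978.7 × g
N² = 6,978.7 / (15.9874 × 10⁻⁵) = 43,651,250
N ≈ √43,651,250 ≈ 6,606.9

6610 RPM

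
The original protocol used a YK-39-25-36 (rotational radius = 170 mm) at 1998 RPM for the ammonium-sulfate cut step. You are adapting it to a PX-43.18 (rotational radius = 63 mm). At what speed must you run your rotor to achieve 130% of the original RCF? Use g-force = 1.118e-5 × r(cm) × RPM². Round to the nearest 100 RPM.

≈ 3700 RPM

Original rotor: r = 170 mm = 17.0 cm
RCF = 1.118 × 10⁻⁵ × r × N²
RCF_original = 1.118 × 10⁻⁵ × 17 × (1998)² = 1.118 × 10⁻⁵ × 17 × 3,992,004 ≈ 758.7 × g
Target RCF = 1.3 × 758.7 ≈ 986.3 × g
Your rotor: r = 63 mm = 6.3 cm
986.3 = 1.118 × 10⁻⁵ × 6.3 × N²
N² = 986.3 / (7.0434 × 10⁻⁵) = 14,003,180
N ≈ √14,003,180 ≈ 3,742.1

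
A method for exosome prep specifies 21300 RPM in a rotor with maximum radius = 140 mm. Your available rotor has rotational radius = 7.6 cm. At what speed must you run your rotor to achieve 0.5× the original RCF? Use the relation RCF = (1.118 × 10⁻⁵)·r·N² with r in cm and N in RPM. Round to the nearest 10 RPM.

Original rotor: r = 140 mm = 14.0 cm
RCF_original = 1.118 × 10⁻⁵ × 14 × (21300)² = 1.118 × 10⁻⁵ × 14 × 453,690,000 ≈ 71,011.6 × g
Target RCF = 0.5 × 71,011.6 ≈ 35,505.8 × g
35,505.8 = 1.118 × 10⁻⁵ × 7.6 × N²
N² = 35,505.8 / (8.4968 × 10⁻⁵) = 417,872,611
N ≈ √417,872,611 ≈ 20,441.9

20440 RPM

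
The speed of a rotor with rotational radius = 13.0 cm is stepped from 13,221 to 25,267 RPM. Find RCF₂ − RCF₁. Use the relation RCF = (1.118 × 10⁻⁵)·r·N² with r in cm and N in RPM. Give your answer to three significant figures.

RCF₁ = 1.118 × 10⁻⁵ × 13 × (13221)² = 1.118 × 10⁻⁵ × 13 × 174,794,841 ≈ 25,404.7 × g
RCF₂ = 1.118 × 10⁻⁵ × 13 × (25267)² = 1.118 × 10⁻⁵ × 13 × 638,421,289 ≈ 92,788.2 × g
Increase = 92,788.2 − 25,404.7 = 67,383.5

≈ 67400 g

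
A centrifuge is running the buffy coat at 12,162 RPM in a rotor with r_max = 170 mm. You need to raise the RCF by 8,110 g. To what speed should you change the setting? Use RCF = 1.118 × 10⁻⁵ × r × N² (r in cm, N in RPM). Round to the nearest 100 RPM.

N₂ ≈ 13800 RPM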